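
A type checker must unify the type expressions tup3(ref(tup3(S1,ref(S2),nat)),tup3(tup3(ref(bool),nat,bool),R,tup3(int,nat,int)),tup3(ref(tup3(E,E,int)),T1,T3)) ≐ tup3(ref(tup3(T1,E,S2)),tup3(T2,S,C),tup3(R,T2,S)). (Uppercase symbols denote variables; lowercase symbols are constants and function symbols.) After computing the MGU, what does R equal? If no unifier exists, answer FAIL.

ref(tup3(ref(nat),ref(nat),int))

Decompose tup3/3: ref(tup3(S1,ref(S2),nat)) ≐ ref(tup3(T1,E,S2)),  tup3(tup3(ref(bool),nat,bool),R,tup3(int,nat,int)) ≐ tup3(T2,S,C),  tup3(ref(tup3(E,E,int)),T1,T3) ≐ tup3(R,T2,S).
Decompose ref/1: tup3(S1,ref(S2),nat) ≐ tup3(T1,E,S2).
Decompose tup3/3: S1 ≐ T1,  ref(S2) ≐ E,  nat ≐ S2.
Bind S1 := T1; no other remaining equation mentions S1.
Bind E := ref(S2); substituting into the one remaining equation that mentions E gives: tup3(ref(tup3(ref(S2),ref(S2),int)),T1,T3) ≐ tup3(R,T2,S).
Bind S2 := nat; substituting into the one remaining equation that mentions S2 gives: tup3(ref(tup3(ref(nat),ref(nat),int)),T1,T3) ≐ tup3(R,T2,S). Substituting into the earlier binding gives E := ref(nat).
Decompose tup3/3: tup3(ref(bool),nat,bool) ≐ T2,  R ≐ S,  tup3(int,nat,int) ≐ C.
Bind T2 := tup3(ref(bool),nat,bool); substituting into the one remaining equation that mentions T2 gives: tup3(ref(tup3(ref(nat),ref(nat),int)),T1,T3) ≐ tup3(R,tup3(ref(bool),nat,bool),S).
Bind R := S; substituting into the one remaining equation that mentions R gives: tup3(ref(tup3(ref(nat),ref(nat),int)),T1,T3) ≐ tup3(S,tup3(ref(bool),nat,bool),S).
Bind C := tup3(int,nat,int); no other remaining equation mentions C.
Decompose tup3/3: ref(tup3(ref(nat),ref(nat),int)) ≐ S,  T1 ≐ tup3(ref(bool),nat,bool),  T3 ≐ S.
Bind S := ref(tup3(ref(nat),ref(nat),int)); substituting into the one remaining equation that mentions S gives: T3 ≐ ref(tup3(ref(nat),ref(nat),int)). Substituting into the earlier binding gives R := ref(tup3(ref(nat),ref(nat),int)).
Bind T1 := tup3(ref(bool),nat,bool); no other remaining equation mentions T1. Substituting into the earlier binding gives S1 := tup3(ref(bool),nat,bool).
Bind T3 := ref(tup3(ref(nat),ref(nat),int)).
MGU = { S1 -> tup3(ref(bool),nat,bool), E -> ref(nat), S2 -> nat, T2 -> tup3(ref(bool),nat,bool), R -> ref(tup3(ref(nat),ref(nat),int)), C -> tup3(int,nat,int), S -> ref(tup3(ref(nat),ref(nat),int)), T1 -> tup3(ref(bool),nat,bool), T3 -> ref(tup3(ref(nat),ref(nat),int)) }, so R -> ref(tup3(ref(nat),ref(nat),int)).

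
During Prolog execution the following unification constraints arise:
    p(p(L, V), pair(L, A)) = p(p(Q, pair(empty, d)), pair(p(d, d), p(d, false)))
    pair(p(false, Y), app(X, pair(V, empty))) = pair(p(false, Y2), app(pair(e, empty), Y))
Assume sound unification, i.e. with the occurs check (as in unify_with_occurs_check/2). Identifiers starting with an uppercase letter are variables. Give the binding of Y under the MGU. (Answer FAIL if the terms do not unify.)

pair(pair(empty, d), empty)

Decompose p/2: p(L, V) = p(Q, pair(empty, d)),  pair(L, A) = pair(p(d, d), p(d, false)).
Decompose p/2: L = Q,  V = pair(empty, d).
Bind L := Q; substituting into the one remaining equation that mentions L gives: pair(Q, A) = pair(p(d, d), p(d, false)).
Bind V := pair(empty, d); substituting into the one remaining equation that mentions V gives: pair(p(false, Y), app(X, pair(pair(empty, d), empty))) = pair(p(false, Y2), app(pair(e, empty), Y)).
Decompose pair/2: Q = p(d, d),  A = p(d, false).
Bind Q := p(d, d); no other remaining equation mentions Q. Substituting into the earlier binding gives L := p(d, d).
Bind A := p(d, false); no other remaining equation mentions A.
Decompose pair/2: p(false, Y) = p(false, Y2),  app(X, pair(pair(empty, d), empty)) = app(pair(e, empty), Y).
Decompose p/2: false = false,  Y = Y2.
Delete trivial equation false = false.
Bind Y := Y2; substituting into the remaining equation gives: app(X, pair(pair(empty, d), empty)) = app(pair(e, empty), Y2).
Decompose app/2: X = pair(e, empty),  pair(pair(empty, d), empty) = Y2.
Bind X := pair(e, empty); no other remaining equation mentions X.
Bind Y2 := pair(pair(empty, d), empty). Substituting into the earlier binding gives Y := pair(pair(empty, d), empty).
MGU = { L -> p(d, d), V -> pair(empty, d), Q -> p(d, d), A -> p(d, false), Y -> pair(pair(empty, d), empty), X -> pair(e, empty), Y2 -> pair(pair(empty, d), empty) }, so Y -> pair(pair(empty, d), empty).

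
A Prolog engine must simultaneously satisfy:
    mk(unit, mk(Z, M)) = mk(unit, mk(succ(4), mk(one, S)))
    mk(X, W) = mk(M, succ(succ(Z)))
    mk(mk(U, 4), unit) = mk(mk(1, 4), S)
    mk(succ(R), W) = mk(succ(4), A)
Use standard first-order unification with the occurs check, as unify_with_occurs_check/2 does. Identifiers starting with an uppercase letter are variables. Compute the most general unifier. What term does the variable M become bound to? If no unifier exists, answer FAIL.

Decompose mk/2: unit = unit,  mk(Z, M) = mk(succ(4), mk(one, S)).
Delete trivial equation unit = unit.
Decompose mk/2: Z = succ(4),  M = mk(one, S).
Bind Z := succ(4); substituting into the one remaining equation that mentions Z gives: mk(X, W) = mk(M, succ(succ(succ(4)))).
Bind M := mk(one, S); substituting into the one remaining equation that mentions M gives: mk(X, W) = mk(mk(one, S), succ(succ(succ(4)))).
Decompose mk/2: X = mk(one, S),  W = succ(succ(succ(4))).
Bind X := mk(one, S); no other remaining equation mentions X.
Bind W := succ(succ(succ(4))); substituting into the one remaining equation that mentions W gives: mk(succ(R), succ(succ(succ(4)))) = mk(succ(4), A).
Decompose mk/2: mk(U, 4) = mk(1, 4),  unit = S.
Decompose mk/2: U = 1,  4 = 4.
Bind U := 1; no other remaining equation mentions U.
Delete trivial equation 4 = 4.
Bind S := unit; no other remaining equation mentions S. Substituting into the earlier bindings gives M := mk(one, unit), X := mk(one, unit).
Decompose mk/2: succ(R) = succ(4),  succ(succ(succ(4))) = A.
Decompose succ/1: R = 4.
Bind R := 4; no other remaining equation mentions R.
Bind A := succ(succ(succ(4))).
MGU = { Z ↦ succ(4), M ↦ mk(one, unit), X ↦ mk(one, unit), W ↦ succ(succ(succ(4))), U ↦ 1, S ↦ unit, R ↦ 4, A ↦ succ(succ(succ(4))) }, so M ↦ mk(one, unit).

mk(one, unit)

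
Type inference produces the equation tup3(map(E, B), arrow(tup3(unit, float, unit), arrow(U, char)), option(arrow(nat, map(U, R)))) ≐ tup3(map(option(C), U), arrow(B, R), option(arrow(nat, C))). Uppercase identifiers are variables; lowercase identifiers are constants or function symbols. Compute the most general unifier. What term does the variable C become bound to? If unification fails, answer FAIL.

map(tup3(unit, float, unit), arrow(tup3(unit, float, unit), char))

Decompose tup3/3: map(E, B) ≐ map(option(C), U),  arrow(tup3(unit, float, unit), arrow(U, char)) ≐ arrow(B, R),  option(arrow(nat, map(U, R))) ≐ option(arrow(nat, C)).
Decompose map/2: E ≐ option(C),  B ≐ U.
Bind E := option(C); no other remaining equation mentions E.
Bind B := U; substituting into the one remaining equation that mentions B gives: arrow(tup3(unit, float, unit), arrow(U, char)) ≐ arrow(U, R).
Decompose arrow/2: tup3(unit, float, unit) ≐ U,  arrow(U, char) ≐ R.
Bind U := tup3(unit, float, unit); substituting into the remaining equations gives: arrow(tup3(unit, float, unit), char) ≐ R,  option(arrow(nat, map(tup3(unit, float, unit), R))) ≐ option(arrow(nat, C)). Substituting into the earlier binding gives B := tup3(unit, float, unit).
Bind R := arrow(tup3(unit, float, unit), char); substituting into the remaining equation gives: option(arrow(nat, map(tup3(unit, float, unit), arrow(tup3(unit, float, unit), char)))) ≐ option(arrow(nat, C)).
Decompose option/1: arrow(nat, map(tup3(unit, float, unit), arrow(tup3(unit, float, unit), char))) ≐ arrow(nat, C).
Decompose arrow/2: nat ≐ nat,  map(tup3(unit, float, unit), arrow(tup3(unit, float, unit), char)) ≐ C.
Delete trivial equation nat ≐ nat.
Bind C := map(tup3(unit, float, unit), arrow(tup3(unit, float, unit), char)). Substituting into the earlier binding gives E := option(map(tup3(unit, float, unit), arrow(tup3(unit, float, unit), char))).
MGU = { E ↦ option(map(tup3(unit, float, unit), arrow(tup3(unit, float, unit), char))), B ↦ tup3(unit, float, unit), U ↦ tup3(unit, float, unit), R ↦ arrow(tup3(unit, float, unit), char), C ↦ map(tup3(unit, float, unit), arrow(tup3(unit, float, unit), char)) }, so C ↦ map(tup3(unit, float, unit), arrow(tup3(unit, float, unit), char)).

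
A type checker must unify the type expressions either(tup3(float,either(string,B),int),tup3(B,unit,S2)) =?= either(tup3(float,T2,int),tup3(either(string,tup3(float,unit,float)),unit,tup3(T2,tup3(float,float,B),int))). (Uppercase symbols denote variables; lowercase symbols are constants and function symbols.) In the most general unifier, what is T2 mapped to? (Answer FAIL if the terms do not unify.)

either(string,either(string,tup3(float,unit,float)))

Decompose either/2: tup3(float,either(string,B),int) =?= tup3(float,T2,int),  tup3(B,unit,S2) =?= tup3(either(string,tup3(float,unit,float)),unit,tup3(T2,tup3(float,float,B),int)).
Decompose tup3/3: float =?= float,  either(string,B) =?= T2,  int =?= int.
Delete trivial equation float =?= float.
Bind T2 := either(string,B); substituting into the one remaining equation that mentions T2 gives: tup3(B,unit,S2) =?= tup3(either(string,tup3(float,unit,float)),unit,tup3(either(string,B),tup3(float,float,B),int)).
Delete trivial equation int =?= int.
Decompose tup3/3: B =?= either(string,tup3(float,unit,float)),  unit =?= unit,  S2 =?= tup3(either(string,B),tup3(float,float,B),int).
Bind B := either(string,tup3(float,unit,float)); substituting into the one remaining equation that mentions B gives: S2 =?= tup3(either(string,either(string,tup3(float,unit,float))),tup3(float,float,either(string,tup3(float,unit,float))),int). Substituting into the earlier binding gives T2 := either(string,either(string,tup3(float,unit,float))).
Delete trivial equation unit =?= unit.
Bind S2 := tup3(either(string,either(string,tup3(float,unit,float))),tup3(float,float,either(string,tup3(float,unit,float))),int).
MGU = { T2 ↦ either(string,either(string,tup3(float,unit,float))), B ↦ either(string,tup3(float,unit,float)), S2 ↦ tup3(either(string,either(string,tup3(float,unit,float))),tup3(float,float,either(string,tup3(float,unit,float))),int) }, so T2 ↦ either(string,either(string,tup3(float,unit,float))).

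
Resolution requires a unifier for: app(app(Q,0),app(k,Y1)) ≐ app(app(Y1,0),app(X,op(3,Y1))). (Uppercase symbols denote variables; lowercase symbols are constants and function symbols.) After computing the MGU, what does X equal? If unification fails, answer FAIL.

FAIL

Decompose app/2: app(Q,0) ≐ app(Y1,0),  app(k,Y1) ≐ app(X,op(3,Y1)).
Decompose app/2: Q ≐ Y1,  0 ≐ 0.
Bind Q := Y1; no other remaining equation mentions Q.
Delete trivial equation 0 ≐ 0.
Decompose app/2: k ≐ X,  Y1 ≐ op(3,Y1).
Bind X := k; no other remaining equation mentions X.
Occurs check fails: Y1 occurs in op(3,Y1); the equation Y1 ≐ op(3,Y1) has no finite solution.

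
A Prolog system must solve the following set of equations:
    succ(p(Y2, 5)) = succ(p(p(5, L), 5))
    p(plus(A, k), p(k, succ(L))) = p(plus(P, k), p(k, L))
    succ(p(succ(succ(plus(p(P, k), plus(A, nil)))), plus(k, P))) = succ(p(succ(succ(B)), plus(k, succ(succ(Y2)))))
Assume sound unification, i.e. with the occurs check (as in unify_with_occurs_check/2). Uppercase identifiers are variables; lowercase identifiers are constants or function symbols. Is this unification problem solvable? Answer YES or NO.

Decompose succ/1: p(Y2, 5) = p(p(5, L), 5).
Decompose p/2: Y2 = p(5, L),  5 = 5.
Bind Y2 := p(5, L); substituting into the one remaining equation that mentions Y2 gives: succ(p(succ(succ(plus(p(P, k), plus(A, nil)))), plus(k, P))) = succ(p(succ(succ(B)), plus(k, succ(succ(p(5, L)))))).
Delete trivial equation 5 = 5.
Decompose p/2: plus(A, k) = plus(P, k),  p(k, succ(L)) = p(k, L).
Decompose plus/2: A = P,  k = k.
Bind A := P; substituting into the one remaining equation that mentions A gives: succ(p(succ(succ(plus(p(P, k), plus(P, nil)))), plus(k, P))) = succ(p(succ(succ(B)), plus(k, succ(succ(p(5, L)))))).
Delete trivial equation k = k.
Decompose p/2: k = k,  succ(L) = L.
Delete trivial equation k = k.
Occurs check fails: L occurs in succ(L); the equation L = succ(L) has no finite solution.

NO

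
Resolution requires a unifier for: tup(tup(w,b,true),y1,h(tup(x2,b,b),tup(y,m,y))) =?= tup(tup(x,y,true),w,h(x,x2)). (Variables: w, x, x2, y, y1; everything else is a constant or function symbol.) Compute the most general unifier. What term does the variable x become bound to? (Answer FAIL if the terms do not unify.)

tup(tup(b,m,b),b,b)

Decompose tup/3: tup(w,b,true) =?= tup(x,y,true),  y1 =?= w,  h(tup(x2,b,b),tup(y,m,y)) =?= h(x,x2).
Decompose tup/3: w =?= x,  b =?= y,  true =?= true.
Bind w := x; substituting into the one remaining equation that mentions w gives: y1 =?= x.
Bind y := b; substituting into the one remaining equation that mentions y gives: h(tup(x2,b,b),tup(b,m,b)) =?= h(x,x2).
Delete trivial equation true =?= true.
Bind y1 := x; no other remaining equation mentions y1.
Decompose h/2: tup(x2,b,b) =?= x,  tup(b,m,b) =?= x2.
Bind x := tup(x2,b,b); no other remaining equation mentions x. Substituting into the earlier bindings gives w := tup(x2,b,b), y1 := tup(x2,b,b).
Bind x2 := tup(b,m,b). Substituting into the earlier bindings gives w := tup(tup(b,m,b),b,b), y1 := tup(tup(b,m,b),b,b), x := tup(tup(b,m,b),b,b).
MGU = { w := tup(tup(b,m,b),b,b), y := b, y1 := tup(tup(b,m,b),b,b), x := tup(tup(b,m,b),b,b), x2 := tup(b,m,b) }, so x := tup(tup(b,m,b),b,b).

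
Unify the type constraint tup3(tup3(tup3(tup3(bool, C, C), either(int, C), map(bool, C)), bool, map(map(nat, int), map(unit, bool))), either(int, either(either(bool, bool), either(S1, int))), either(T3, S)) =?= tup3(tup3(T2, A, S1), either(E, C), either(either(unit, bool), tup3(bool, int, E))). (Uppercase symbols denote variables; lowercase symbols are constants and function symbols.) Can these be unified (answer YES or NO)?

Decompose tup3/3: tup3(tup3(tup3(bool, C, C), either(int, C), map(bool, C)), bool, map(map(nat, int), map(unit, bool))) =?= tup3(T2, A, S1),  either(int, either(either(bool, bool), either(S1, int))) =?= either(E, C),  either(T3, S) =?= either(either(unit, bool), tup3(bool, int, E)).
Decompose tup3/3: tup3(tup3(bool, C, C), either(int, C), map(bool, C)) =?= T2,  bool =?= A,  map(map(nat, int), map(unit, bool)) =?= S1.
Bind T2 := tup3(tup3(bool, C, C), either(int, C), map(bool, C)); no other remaining equation mentions T2.
Bind A := bool; no other remaining equation mentions A.
Bind S1 := map(map(nat, int), map(unit, bool)); substituting into the one remaining equation that mentions S1 gives: either(int, either(either(bool, bool), either(map(map(nat, int), map(unit, bool)), int))) =?= either(E, C).
Decompose either/2: int =?= E,  either(either(bool, bool), either(map(map(nat, int), map(unit, bool)), int)) =?= C.
Bind E := int; substituting into the one remaining equation that mentions E gives: either(T3, S) =?= either(either(unit, bool), tup3(bool, int, int)).
Bind C := either(either(bool, bool), either(map(map(nat, int), map(unit, bool)), int)); no other remaining equation mentions C. Substituting into the earlier binding gives T2 := tup3(tup3(bool, either(either(bool, bool), either(map(map(nat, int), map(unit, bool)), int)), either(either(bool, bool), either(map(map(nat, int), map(unit, bool)), int))), either(int, either(either(bool, bool), either(map(map(nat, int), map(unit, bool)), int))), map(bool, either(either(bool, bool), either(map(map(nat, int), map(unit, bool)), int)))).
Decompose either/2: T3 =?= either(unit, bool),  S =?= tup3(bool, int, int).
Bind T3 := either(unit, bool); no other remaining equation mentions T3.
Bind S := tup3(bool, int, int).
No equations remain and no clash or occurs-check failure arose, so a unifier exists.

YES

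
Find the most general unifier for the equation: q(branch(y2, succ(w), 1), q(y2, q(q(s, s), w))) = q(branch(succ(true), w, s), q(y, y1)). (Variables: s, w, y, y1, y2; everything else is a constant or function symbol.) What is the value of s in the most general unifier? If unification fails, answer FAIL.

Decompose q/2: branch(y2, succ(w), 1) = branch(succ(true), w, s),  q(y2, q(q(s, s), w)) = q(y, y1).
Decompose branch/3: y2 = succ(true),  succ(w) = w,  1 = s.
Bind y2 := succ(true); substituting into the one remaining equation that mentions y2 gives: q(succ(true), q(q(s, s), w)) = q(y, y1).
Occurs check fails: w occurs in succ(w); the equation w = succ(w) has no finite solution.

FAIL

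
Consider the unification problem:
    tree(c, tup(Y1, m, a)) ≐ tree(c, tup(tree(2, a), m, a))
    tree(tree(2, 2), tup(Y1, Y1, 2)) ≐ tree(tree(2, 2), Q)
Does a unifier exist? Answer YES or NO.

YES

Decompose tree/2: c ≐ c,  tup(Y1, m, a) ≐ tup(tree(2, a), m, a).
Delete trivial equation c ≐ c.
Decompose tup/3: Y1 ≐ tree(2, a),  m ≐ m,  a ≐ a.
Bind Y1 := tree(2, a); substituting into the one remaining equation that mentions Y1 gives: tree(tree(2, 2), tup(tree(2, a), tree(2, a), 2)) ≐ tree(tree(2, 2), Q).
Delete trivial equation m ≐ m.
Delete trivial equation a ≐ a.
Decompose tree/2: tree(2, 2) ≐ tree(2, 2),  tup(tree(2, a), tree(2, a), 2) ≐ Q.
Delete trivial equation tree(2, 2) ≐ tree(2, 2).
Bind Q := tup(tree(2, a), tree(2, a), 2).
No equations remain and no clash or occurs-check failure arose, so a unifier exists.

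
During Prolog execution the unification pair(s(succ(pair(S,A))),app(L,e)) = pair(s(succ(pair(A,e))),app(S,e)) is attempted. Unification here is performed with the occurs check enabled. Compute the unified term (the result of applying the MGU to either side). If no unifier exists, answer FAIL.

pair(s(succ(pair(e,e))),app(e,e))

Decompose pair/2: s(succ(pair(S,A))) = s(succ(pair(A,e))),  app(L,e) = app(S,e).
Decompose s/1: succ(pair(S,A)) = succ(pair(A,e)).
Decompose succ/1: pair(S,A) = pair(A,e).
Decompose pair/2: S = A,  A = e.
Bind S := A; substituting into the one remaining equation that mentions S gives: app(L,e) = app(A,e).
Bind A := e; substituting into the remaining equation gives: app(L,e) = app(e,e). Substituting into the earlier binding gives S := e.
Decompose app/2: L = e,  e = e.
Bind L := e; no other remaining equation mentions L.
Delete trivial equation e = e.
Applying the MGU to either side gives pair(s(succ(pair(e,e))),app(e,e)).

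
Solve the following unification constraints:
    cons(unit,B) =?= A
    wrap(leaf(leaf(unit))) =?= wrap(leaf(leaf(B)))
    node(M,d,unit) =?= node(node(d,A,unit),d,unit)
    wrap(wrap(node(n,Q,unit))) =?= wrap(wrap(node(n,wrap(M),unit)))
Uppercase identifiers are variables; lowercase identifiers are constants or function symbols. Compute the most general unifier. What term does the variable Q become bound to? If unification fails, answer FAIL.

wrap(node(d,cons(unit,unit),unit))

Bind A := cons(unit,B); substituting into the one remaining equation that mentions A gives: node(M,d,unit) =?= node(node(d,cons(unit,B),unit),d,unit).
Decompose wrap/1: leaf(leaf(unit)) =?= leaf(leaf(B)).
Decompose leaf/1: leaf(unit) =?= leaf(B).
Decompose leaf/1: unit =?= B.
Bind B := unit; substituting into the one remaining equation that mentions B gives: node(M,d,unit) =?= node(node(d,cons(unit,unit),unit),d,unit). Substituting into the earlier binding gives A := cons(unit,unit).
Decompose node/3: M =?= node(d,cons(unit,unit),unit),  d =?= d,  unit =?= unit.
Bind M := node(d,cons(unit,unit),unit); substituting into the one remaining equation that mentions M gives: wrap(wrap(node(n,Q,unit))) =?= wrap(wrap(node(n,wrap(node(d,cons(unit,unit),unit)),unit))).
Delete trivial equation d =?= d.
Delete trivial equation unit =?= unit.
Decompose wrap/1: wrap(node(n,Q,unit)) =?= wrap(node(n,wrap(node(d,cons(unit,unit),unit)),unit)).
Decompose wrap/1: node(n,Q,unit) =?= node(n,wrap(node(d,cons(unit,unit),unit)),unit).
Decompose node/3: n =?= n,  Q =?= wrap(node(d,cons(unit,unit),unit)),  unit =?= unit.
Delete trivial equation n =?= n.
Bind Q := wrap(node(d,cons(unit,unit),unit)); no other remaining equation mentions Q.
Delete trivial equation unit =?= unit.
MGU = { A -> cons(unit,unit), B -> unit, M -> node(d,cons(unit,unit),unit), Q -> wrap(node(d,cons(unit,unit),unit)) }, so Q -> wrap(node(d,cons(unit,unit),unit)).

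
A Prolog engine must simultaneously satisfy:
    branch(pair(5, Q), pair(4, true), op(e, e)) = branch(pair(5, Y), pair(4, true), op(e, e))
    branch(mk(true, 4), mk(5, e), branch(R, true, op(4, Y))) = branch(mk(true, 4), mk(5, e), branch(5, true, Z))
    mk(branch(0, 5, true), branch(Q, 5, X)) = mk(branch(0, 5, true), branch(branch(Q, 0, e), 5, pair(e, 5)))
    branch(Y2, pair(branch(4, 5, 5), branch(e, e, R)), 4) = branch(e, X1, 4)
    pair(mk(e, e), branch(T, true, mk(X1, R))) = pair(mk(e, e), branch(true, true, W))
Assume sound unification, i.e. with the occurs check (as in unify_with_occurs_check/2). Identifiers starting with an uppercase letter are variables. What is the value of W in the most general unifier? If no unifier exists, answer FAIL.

Decompose branch/3: pair(5, Q) = pair(5, Y),  pair(4, true) = pair(4, true),  op(e, e) = op(e, e).
Decompose pair/2: 5 = 5,  Q = Y.
Delete trivial equation 5 = 5.
Bind Q := Y; substituting into the one remaining equation that mentions Q gives: mk(branch(0, 5, true), branch(Y, 5, X)) = mk(branch(0, 5, true), branch(branch(Y, 0, e), 5, pair(e, 5))).
Delete trivial equation pair(4, true) = pair(4, true).
Delete trivial equation op(e, e) = op(e, e).
Decompose branch/3: mk(true, 4) = mk(true, 4),  mk(5, e) = mk(5, e),  branch(R, true, op(4, Y)) = branch(5, true, Z).
Delete trivial equation mk(true, 4) = mk(true, 4).
Delete trivial equation mk(5, e) = mk(5, e).
Decompose branch/3: R = 5,  true = true,  op(4, Y) = Z.
Bind R := 5; substituting into the 2 remaining equations that mention R gives: branch(Y2, pair(branch(4, 5, 5), branch(e, e, 5)), 4) = branch(e, X1, 4),  pair(mk(e, e), branch(T, true, mk(X1, 5))) = pair(mk(e, e), branch(true, true, W)).
Delete trivial equation true = true.
Bind Z := op(4, Y); no other remaining equation mentions Z.
Decompose mk/2: branch(0, 5, true) = branch(0, 5, true),  branch(Y, 5, X) = branch(branch(Y, 0, e), 5, pair(e, 5)).
Delete trivial equation branch(0, 5, true) = branch(0, 5, true).
Decompose branch/3: Y = branch(Y, 0, e),  5 = 5,  X = pair(e, 5).
Occurs check fails: Y occurs in branch(Y, 0, e); the equation Y = branch(Y, 0, e) has no finite solution.

FAIL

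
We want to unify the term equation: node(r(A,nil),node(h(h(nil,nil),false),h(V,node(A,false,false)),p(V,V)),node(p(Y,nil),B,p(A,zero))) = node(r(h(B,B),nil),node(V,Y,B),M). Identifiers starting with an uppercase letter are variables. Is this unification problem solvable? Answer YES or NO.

Decompose node/3: r(A,nil) = r(h(B,B),nil),  node(h(h(nil,nil),false),h(V,node(A,false,false)),p(V,V)) = node(V,Y,B),  node(p(Y,nil),B,p(A,zero)) = M.
Decompose r/2: A = h(B,B),  nil = nil.
Bind A := h(B,B); substituting into the 2 remaining equations that mention A gives: node(h(h(nil,nil),false),h(V,node(h(B,B),false,false)),p(V,V)) = node(V,Y,B),  node(p(Y,nil),B,p(h(B,B),zero)) = M.
Delete trivial equation nil = nil.
Decompose node/3: h(h(nil,nil),false) = V,  h(V,node(h(B,B),false,false)) = Y,  p(V,V) = B.
Bind V := h(h(nil,nil),false); substituting into the 2 remaining equations that mention V gives: h(h(h(nil,nil),false),node(h(B,B),false,false)) = Y,  p(h(h(nil,nil),false),h(h(nil,nil),false)) = B.
Bind Y := h(h(h(nil,nil),false),node(h(B,B),false,false)); substituting into the one remaining equation that mentions Y gives: node(p(h(h(h(nil,nil),false),node(h(B,B),false,false)),nil),B,p(h(B,B),zero)) = M.
Bind B := p(h(h(nil,nil),false),h(h(nil,nil),false)); substituting into the remaining equation gives: node(p(h(h(h(nil,nil),false),node(h(p(h(h(nil,nil),false),h(h(nil,nil),false)),p(h(h(nil,nil),false),h(h(nil,nil),false))),false,false)),nil),p(h(h(nil,nil),false),h(h(nil,nil),false)),p(h(p(h(h(nil,nil),false),h(h(nil,nil),false)),p(h(h(nil,nil),false),h(h(nil,nil),false))),zero)) = M. Substituting into the earlier bindings gives A := h(p(h(h(nil,nil),false),h(h(nil,nil),false)),p(h(h(nil,nil),false),h(h(nil,nil),false))), Y := h(h(h(nil,nil),false),node(h(p(h(h(nil,nil),false),h(h(nil,nil),false)),p(h(h(nil,nil),false),h(h(nil,nil),false))),false,false)).
Bind M := node(p(h(h(h(nil,nil),false),node(h(p(h(h(nil,nil),false),h(h(nil,nil),false)),p(h(h(nil,nil),false),h(h(nil,nil),false))),false,false)),nil),p(h(h(nil,nil),false),h(h(nil,nil),false)),p(h(p(h(h(nil,nil),false),h(h(nil,nil),false)),p(h(h(nil,nil),false),h(h(nil,nil),false))),zero)).
No equations remain and no clash or occurs-check failure arose, so a unifier exists.

YES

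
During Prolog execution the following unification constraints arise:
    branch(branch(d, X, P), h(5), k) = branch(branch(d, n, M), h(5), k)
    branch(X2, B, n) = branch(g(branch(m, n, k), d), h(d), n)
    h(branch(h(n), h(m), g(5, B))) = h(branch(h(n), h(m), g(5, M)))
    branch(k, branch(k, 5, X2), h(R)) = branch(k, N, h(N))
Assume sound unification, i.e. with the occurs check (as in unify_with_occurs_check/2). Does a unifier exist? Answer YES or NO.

Decompose branch/3: branch(d, X, P) = branch(d, n, M),  h(5) = h(5),  k = k.
Decompose branch/3: d = d,  X = n,  P = M.
Delete trivial equation d = d.
Bind X := n; no other remaining equation mentions X.
Bind P := M; no other remaining equation mentions P.
Delete trivial equation h(5) = h(5).
Delete trivial equation k = k.
Decompose branch/3: X2 = g(branch(m, n, k), d),  B = h(d),  n = n.
Bind X2 := g(branch(m, n, k), d); substituting into the one remaining equation that mentions X2 gives: branch(k, branch(k, 5, g(branch(m, n, k), d)), h(R)) = branch(k, N, h(N)).
Bind B := h(d); substituting into the one remaining equation that mentions B gives: h(branch(h(n), h(m), g(5, h(d)))) = h(branch(h(n), h(m), g(5, M))).
Delete trivial equation n = n.
Decompose h/1: branch(h(n), h(m), g(5, h(d))) = branch(h(n), h(m), g(5, M)).
Decompose branch/3: h(n) = h(n),  h(m) = h(m),  g(5, h(d)) = g(5, M).
Delete trivial equation h(n) = h(n).
Delete trivial equation h(m) = h(m).
Decompose g/2: 5 = 5,  h(d) = M.
Delete trivial equation 5 = 5.
Bind M := h(d); no other remaining equation mentions M. Substituting into the earlier binding gives P := h(d).
Decompose branch/3: k = k,  branch(k, 5, g(branch(m, n, k), d)) = N,  h(R) = h(N).
Delete trivial equation k = k.
Bind N := branch(k, 5, g(branch(m, n, k), d)); substituting into the remaining equation gives: h(R) = h(branch(k, 5, g(branch(m, n, k), d))).
Decompose h/1: R = branch(k, 5, g(branch(m, n, k), d)).
Bind R := branch(k, 5, g(branch(m, n, k), d)).
No equations remain and no clash or occurs-check failure arose, so a unifier exists.

YES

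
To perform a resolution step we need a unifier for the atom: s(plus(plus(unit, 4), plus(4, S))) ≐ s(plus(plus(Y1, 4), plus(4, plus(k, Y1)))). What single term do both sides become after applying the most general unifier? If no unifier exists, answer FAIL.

s(plus(plus(unit, 4), plus(4, plus(k, unit))))

Decompose s/1: plus(plus(unit, 4), plus(4, S)) ≐ plus(plus(Y1, 4), plus(4, plus(k, Y1))).
Decompose plus/2: plus(unit, 4) ≐ plus(Y1, 4),  plus(4, S) ≐ plus(4, plus(k, Y1)).
Decompose plus/2: unit ≐ Y1,  4 ≐ 4.
Bind Y1 := unit; substituting into the one remaining equation that mentions Y1 gives: plus(4, S) ≐ plus(4, plus(k, unit)).
Delete trivial equation 4 ≐ 4.
Decompose plus/2: 4 ≐ 4,  S ≐ plus(k, unit).
Delete trivial equation 4 ≐ 4.
Bind S := plus(k, unit).
Applying the MGU to either side gives s(plus(plus(unit, 4), plus(4, plus(k, unit)))).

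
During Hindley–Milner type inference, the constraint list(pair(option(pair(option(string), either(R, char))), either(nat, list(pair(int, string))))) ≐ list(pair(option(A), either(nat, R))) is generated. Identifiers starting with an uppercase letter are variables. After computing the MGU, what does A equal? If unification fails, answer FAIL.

Decompose list/1: pair(option(pair(option(string), either(R, char))), either(nat, list(pair(int, string)))) ≐ pair(option(A), either(nat, R)).
Decompose pair/2: option(pair(option(string), either(R, char))) ≐ option(A),  either(nat, list(pair(int, string))) ≐ either(nat, R).
Decompose option/1: pair(option(string), either(R, char)) ≐ A.
Bind A := pair(option(string), either(R, char)); no other remaining equation mentions A.
Decompose either/2: nat ≐ nat,  list(pair(int, string)) ≐ R.
Delete trivial equation nat ≐ nat.
Bind R := list(pair(int, string)). Substituting into the earlier binding gives A := pair(option(string), either(list(pair(int, string)), char)).
MGU = { A := pair(option(string), either(list(pair(int, string)), char)), R := list(pair(int, string)) }, so A := pair(option(string), either(list(pair(int, string)), char)).

pair(option(string), either(list(pair(int, string)), char))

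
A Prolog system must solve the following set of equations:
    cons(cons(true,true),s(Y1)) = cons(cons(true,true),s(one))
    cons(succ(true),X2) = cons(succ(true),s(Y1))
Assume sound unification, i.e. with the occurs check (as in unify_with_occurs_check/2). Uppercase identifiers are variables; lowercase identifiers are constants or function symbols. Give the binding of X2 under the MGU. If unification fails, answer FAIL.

Decompose cons/2: cons(true,true) = cons(true,true),  s(Y1) = s(one).
Delete trivial equation cons(true,true) = cons(true,true).
Decompose s/1: Y1 = one.
Bind Y1 := one; substituting into the remaining equation gives: cons(succ(true),X2) = cons(succ(true),s(one)).
Decompose cons/2: succ(true) = succ(true),  X2 = s(one).
Delete trivial equation succ(true) = succ(true).
Bind X2 := s(one).
MGU = { Y1 = one, X2 = s(one) }, so X2 = s(one).

s(one)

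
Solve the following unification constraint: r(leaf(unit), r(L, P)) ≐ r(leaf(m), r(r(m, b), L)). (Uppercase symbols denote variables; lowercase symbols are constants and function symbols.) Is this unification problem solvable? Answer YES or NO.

Decompose r/2: leaf(unit) ≐ leaf(m),  r(L, P) ≐ r(r(m, b), L).
Decompose leaf/1: unit ≐ m.
Clash: constants unit and m differ; no unifier exists.

NO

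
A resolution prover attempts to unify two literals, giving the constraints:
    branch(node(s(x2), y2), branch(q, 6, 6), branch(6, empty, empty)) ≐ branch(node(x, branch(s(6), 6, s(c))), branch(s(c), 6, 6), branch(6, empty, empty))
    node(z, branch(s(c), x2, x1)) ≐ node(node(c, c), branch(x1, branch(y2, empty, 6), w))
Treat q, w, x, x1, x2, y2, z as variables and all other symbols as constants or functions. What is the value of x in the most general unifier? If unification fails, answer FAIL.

s(branch(branch(s(6), 6, s(c)), empty, 6))

Decompose branch/3: node(s(x2), y2) ≐ node(x, branch(s(6), 6, s(c))),  branch(q, 6, 6) ≐ branch(s(c), 6, 6),  branch(6, empty, empty) ≐ branch(6, empty, empty).
Decompose node/2: s(x2) ≐ x,  y2 ≐ branch(s(6), 6, s(c)).
Bind x := s(x2); no other remaining equation mentions x.
Bind y2 := branch(s(6), 6, s(c)); substituting into the one remaining equation that mentions y2 gives: node(z, branch(s(c), x2, x1)) ≐ node(node(c, c), branch(x1, branch(branch(s(6), 6, s(c)), empty, 6), w)).
Decompose branch/3: q ≐ s(c),  6 ≐ 6,  6 ≐ 6.
Bind q := s(c); no other remaining equation mentions q.
Delete trivial equation 6 ≐ 6.
Delete trivial equation 6 ≐ 6.
Delete trivial equation branch(6, empty, empty) ≐ branch(6, empty, empty).
Decompose node/2: z ≐ node(c, c),  branch(s(c), x2, x1) ≐ branch(x1, branch(branch(s(6), 6, s(c)), empty, 6), w).
Bind z := node(c, c); no other remaining equation mentions z.
Decompose branch/3: s(c) ≐ x1,  x2 ≐ branch(branch(s(6), 6, s(c)), empty, 6),  x1 ≐ w.
Bind x1 := s(c); substituting into the one remaining equation that mentions x1 gives: s(c) ≐ w.
Bind x2 := branch(branch(s(6), 6, s(c)), empty, 6); no other remaining equation mentions x2. Substituting into the earlier binding gives x := s(branch(branch(s(6), 6, s(c)), empty, 6)).
Bind w := s(c).
MGU = { x -> s(branch(branch(s(6), 6, s(c)), empty, 6)), y2 -> branch(s(6), 6, s(c)), q -> s(c), z -> node(c, c), x1 -> s(c), x2 -> branch(branch(s(6), 6, s(c)), empty, 6), w -> s(c) }, so x -> s(branch(branch(s(6), 6, s(c)), empty, 6)).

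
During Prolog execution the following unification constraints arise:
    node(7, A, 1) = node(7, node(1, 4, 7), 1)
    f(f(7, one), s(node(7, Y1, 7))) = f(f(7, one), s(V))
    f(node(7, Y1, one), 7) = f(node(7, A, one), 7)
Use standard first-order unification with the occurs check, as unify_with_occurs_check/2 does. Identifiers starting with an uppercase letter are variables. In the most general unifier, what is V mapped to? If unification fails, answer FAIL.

node(7, node(1, 4, 7), 7)

Decompose node/3: 7 = 7,  A = node(1, 4, 7),  1 = 1.
Delete trivial equation 7 = 7.
Bind A := node(1, 4, 7); substituting into the one remaining equation that mentions A gives: f(node(7, Y1, one), 7) = f(node(7, node(1, 4, 7), one), 7).
Delete trivial equation 1 = 1.
Decompose f/2: f(7, one) = f(7, one),  s(node(7, Y1, 7)) = s(V).
Delete trivial equation f(7, one) = f(7, one).
Decompose s/1: node(7, Y1, 7) = V.
Bind V := node(7, Y1, 7); no other remaining equation mentions V.
Decompose f/2: node(7, Y1, one) = node(7, node(1, 4, 7), one),  7 = 7.
Decompose node/3: 7 = 7,  Y1 = node(1, 4, 7),  one = one.
Delete trivial equation 7 = 7.
Bind Y1 := node(1, 4, 7); no other remaining equation mentions Y1. Substituting into the earlier binding gives V := node(7, node(1, 4, 7), 7).
Delete trivial equation one = one.
Delete trivial equation 7 = 7.
MGU = { A ↦ node(1, 4, 7), V ↦ node(7, node(1, 4, 7), 7), Y1 ↦ node(1, 4, 7) }, so V ↦ node(7, node(1, 4, 7), 7).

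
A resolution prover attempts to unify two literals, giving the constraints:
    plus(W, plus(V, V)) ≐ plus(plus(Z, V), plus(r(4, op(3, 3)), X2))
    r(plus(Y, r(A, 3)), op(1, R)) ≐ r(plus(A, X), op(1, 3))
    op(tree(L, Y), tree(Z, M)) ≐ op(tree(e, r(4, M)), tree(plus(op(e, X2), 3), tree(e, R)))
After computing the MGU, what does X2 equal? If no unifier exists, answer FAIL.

r(4, op(3, 3))

Decompose plus/2: W ≐ plus(Z, V),  plus(V, V) ≐ plus(r(4, op(3, 3)), X2).
Bind W := plus(Z, V); no other remaining equation mentions W.
Decompose plus/2: V ≐ r(4, op(3, 3)),  V ≐ X2.
Bind V := r(4, op(3, 3)); substituting into the one remaining equation that mentions V gives: r(4, op(3, 3)) ≐ X2. Substituting into the earlier binding gives W := plus(Z, r(4, op(3, 3))).
Bind X2 := r(4, op(3, 3)); substituting into the one remaining equation that mentions X2 gives: op(tree(L, Y), tree(Z, M)) ≐ op(tree(e, r(4, M)), tree(plus(op(e, r(4, op(3, 3))), 3), tree(e, R))).
Decompose r/2: plus(Y, r(A, 3)) ≐ plus(A, X),  op(1, R) ≐ op(1, 3).
Decompose plus/2: Y ≐ A,  r(A, 3) ≐ X.
Bind Y := A; substituting into the one remaining equation that mentions Y gives: op(tree(L, A), tree(Z, M)) ≐ op(tree(e, r(4, M)), tree(plus(op(e, r(4, op(3, 3))), 3), tree(e, R))).
Bind X := r(A, 3); no other remaining equation mentions X.
Decompose op/2: 1 ≐ 1,  R ≐ 3.
Delete trivial equation 1 ≐ 1.
Bind R := 3; substituting into the remaining equation gives: op(tree(L, A), tree(Z, M)) ≐ op(tree(e, r(4, M)), tree(plus(op(e, r(4, op(3, 3))), 3), tree(e, 3))).
Decompose op/2: tree(L, A) ≐ tree(e, r(4, M)),  tree(Z, M) ≐ tree(plus(op(e, r(4, op(3, 3))), 3), tree(e, 3)).
Decompose tree/2: L ≐ e,  A ≐ r(4, M).
Bind L := e; no other remaining equation mentions L.
Bind A := r(4, M); no other remaining equation mentions A. Substituting into the earlier bindings gives Y := r(4, M), X := r(r(4, M), 3).
Decompose tree/2: Z ≐ plus(op(e, r(4, op(3, 3))), 3),  M ≐ tree(e, 3).
Bind Z := plus(op(e, r(4, op(3, 3))), 3); no other remaining equation mentions Z. Substituting into the earlier binding gives W := plus(plus(op(e, r(4, op(3, 3))), 3), r(4, op(3, 3))).
Bind M := tree(e, 3). Substituting into the earlier bindings gives Y := r(4, tree(e, 3)), X := r(r(4, tree(e, 3)), 3), A := r(4, tree(e, 3)).
MGU = { W ↦ plus(plus(op(e, r(4, op(3, 3))), 3), r(4, op(3, 3))), V ↦ r(4, op(3, 3)), X2 ↦ r(4, op(3, 3)), Y ↦ r(4, tree(e, 3)), X ↦ r(r(4, tree(e, 3)), 3), R ↦ 3, L ↦ e, A ↦ r(4, tree(e, 3)), Z ↦ plus(op(e, r(4, op(3, 3))), 3), M ↦ tree(e, 3) }, so X2 ↦ r(4, op(3, 3)).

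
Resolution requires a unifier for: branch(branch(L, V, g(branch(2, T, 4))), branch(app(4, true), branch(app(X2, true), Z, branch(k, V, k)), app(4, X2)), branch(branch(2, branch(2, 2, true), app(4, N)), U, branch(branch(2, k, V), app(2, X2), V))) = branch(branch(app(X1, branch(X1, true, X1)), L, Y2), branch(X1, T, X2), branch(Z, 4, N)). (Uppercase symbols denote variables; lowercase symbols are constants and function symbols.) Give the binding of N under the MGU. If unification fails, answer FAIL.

Decompose branch/3: branch(L, V, g(branch(2, T, 4))) = branch(app(X1, branch(X1, true, X1)), L, Y2),  branch(app(4, true), branch(app(X2, true), Z, branch(k, V, k)), app(4, X2)) = branch(X1, T, X2),  branch(branch(2, branch(2, 2, true), app(4, N)), U, branch(branch(2, k, V), app(2, X2), V)) = branch(Z, 4, N).
Decompose branch/3: L = app(X1, branch(X1, true, X1)),  V = L,  g(branch(2, T, 4)) = Y2.
Bind L := app(X1, branch(X1, true, X1)); substituting into the one remaining equation that mentions L gives: V = app(X1, branch(X1, true, X1)).
Bind V := app(X1, branch(X1, true, X1)); substituting into the 2 remaining equations that mention V gives: branch(app(4, true), branch(app(X2, true), Z, branch(k, app(X1, branch(X1, true, X1)), k)), app(4, X2)) = branch(X1, T, X2),  branch(branch(2, branch(2, 2, true), app(4, N)), U, branch(branch(2, k, app(X1, branch(X1, true, X1))), app(2, X2), app(X1, branch(X1, true, X1)))) = branch(Z, 4, N).
Bind Y2 := g(branch(2, T, 4)); no other remaining equation mentions Y2.
Decompose branch/3: app(4, true) = X1,  branch(app(X2, true), Z, branch(k, app(X1, branch(X1, true, X1)), k)) = T,  app(4, X2) = X2.
Bind X1 := app(4, true); substituting into the 2 remaining equations that mention X1 gives: branch(app(X2, true), Z, branch(k, app(app(4, true), branch(app(4, true), true, app(4, true))), k)) = T,  branch(branch(2, branch(2, 2, true), app(4, N)), U, branch(branch(2, k, app(app(4, true), branch(app(4, true), true, app(4, true)))), app(2, X2), app(app(4, true), branch(app(4, true), true, app(4, true))))) = branch(Z, 4, N). Substituting into the earlier bindings gives L := app(app(4, true), branch(app(4, true), true, app(4, true))), V := app(app(4, true), branch(app(4, true), true, app(4, true))).
Bind T := branch(app(X2, true), Z, branch(k, app(app(4, true), branch(app(4, true), true, app(4, true))), k)); no other remaining equation mentions T. Substituting into the earlier binding gives Y2 := g(branch(2, branch(app(X2, true), Z, branch(k, app(app(4, true), branch(app(4, true), true, app(4, true))), k)), 4)).
Occurs check fails: X2 occurs in app(4, X2); the equation X2 = app(4, X2) has no finite solution.

FAIL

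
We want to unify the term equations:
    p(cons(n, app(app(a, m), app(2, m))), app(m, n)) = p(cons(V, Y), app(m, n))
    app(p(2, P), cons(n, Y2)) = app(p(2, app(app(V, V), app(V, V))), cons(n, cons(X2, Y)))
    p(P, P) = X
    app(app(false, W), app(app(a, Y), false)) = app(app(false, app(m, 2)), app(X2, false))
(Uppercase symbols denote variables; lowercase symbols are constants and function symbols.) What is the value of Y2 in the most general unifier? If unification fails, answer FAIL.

Decompose p/2: cons(n, app(app(a, m), app(2, m))) = cons(V, Y),  app(m, n) = app(m, n).
Decompose cons/2: n = V,  app(app(a, m), app(2, m)) = Y.
Bind V := n; substituting into the one remaining equation that mentions V gives: app(p(2, P), cons(n, Y2)) = app(p(2, app(app(n, n), app(n, n))), cons(n, cons(X2, Y))).
Bind Y := app(app(a, m), app(2, m)); substituting into the 2 remaining equations that mention Y gives: app(p(2, P), cons(n, Y2)) = app(p(2, app(app(n, n), app(n, n))), cons(n, cons(X2, app(app(a, m), app(2, m))))),  app(app(false, W), app(app(a, app(app(a, m), app(2, m))), false)) = app(app(false, app(m, 2)), app(X2, false)).
Delete trivial equation app(m, n) = app(m, n).
Decompose app/2: p(2, P) = p(2, app(app(n, n), app(n, n))),  cons(n, Y2) = cons(n, cons(X2, app(app(a, m), app(2, m)))).
Decompose p/2: 2 = 2,  P = app(app(n, n), app(n, n)).
Delete trivial equation 2 = 2.
Bind P := app(app(n, n), app(n, n)); substituting into the one remaining equation that mentions P gives: p(app(app(n, n), app(n, n)), app(app(n, n), app(n, n))) = X.
Decompose cons/2: n = n,  Y2 = cons(X2, app(app(a, m), app(2, m))).
Delete trivial equation n = n.
Bind Y2 := cons(X2, app(app(a, m), app(2, m))); no other remaining equation mentions Y2.
Bind X := p(app(app(n, n), app(n, n)), app(app(n, n), app(n, n))); no other remaining equation mentions X.
Decompose app/2: app(false, W) = app(false, app(m, 2)),  app(app(a, app(app(a, m), app(2, m))), false) = app(X2, false).
Decompose app/2: false = false,  W = app(m, 2).
Delete trivial equation false = false.
Bind W := app(m, 2); no other remaining equation mentions W.
Decompose app/2: app(a, app(app(a, m), app(2, m))) = X2,  false = false.
Bind X2 := app(a, app(app(a, m), app(2, m))); no other remaining equation mentions X2. Substituting into the earlier binding gives Y2 := cons(app(a, app(app(a, m), app(2, m))), app(app(a, m), app(2, m))).
Delete trivial equation false = false.
MGU = { V -> n, Y -> app(app(a, m), app(2, m)), P -> app(app(n, n), app(n, n)), Y2 -> cons(app(a, app(app(a, m), app(2, m))), app(app(a, m), app(2, m))), X -> p(app(app(n, n), app(n, n)), app(app(n, n), app(n, n))), W -> app(m, 2), X2 -> app(a, app(app(a, m), app(2, m))) }, so Y2 -> cons(app(a, app(app(a, m), app(2, m))), app(app(a, m), app(2, m))).

cons(app(a, app(app(a, m), app(2, m))), app(app(a, m), app(2, m)))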